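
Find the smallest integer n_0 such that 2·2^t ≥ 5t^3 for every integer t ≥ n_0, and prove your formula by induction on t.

n_0 = 13

At t = 12: 8192 < 8640, so the inequality fails and n_0 ≥ 13. We prove 2·2^t ≥ 5t^3 for all t ≥ 13.
For the base case t = 13: 2·2^t = 16384 and 5t^3 = 10985, so 16384 ≥ 10985.
For the inductive step, assume it holds for an arbitrary k ≥ 13, so 2·2^k ≥ 5k^3.
Then 2·2^(k + 1) = 2·(2·2^k) ≥ 2·(5k^3).
Also, for k ≥ 13 we have 2·(5k^3) ≥ 5(k+1)^3, since 2 ≥ (1 + 1/k)^3 for all k ≥ 13.
Combining, 2·2^(k + 1) ≥ 5(k+1)^3.
Hence, by induction on t, the claim holds for every t ≥ 13.
Hence the smallest such n_0 is 13.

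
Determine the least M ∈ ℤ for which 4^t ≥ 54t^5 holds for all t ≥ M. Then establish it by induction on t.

At t = 11: 4194304 < 8696754, so the inequality fails and M ≥ 12. We prove 4^t ≥ 54t^5 for all t ≥ 12.
When t = 12: 4^t = 16777216 and 54t^5 = 13436928, so 16777216 ≥ 13436928.
Inductive step: suppose the statement holds for some j ≥ 12, so 4^j ≥ 54j^5.
Then 4^(j + 1) = 4·(4^j) ≥ 4·(54j^5).
Also, for j ≥ 12 we have 4·(54j^5) ≥ 54(j+1)^5, since 4 ≥ (1 + 1/j)^5 for all j ≥ 12.
Combining, 4^(j + 1) ≥ 54(j+1)^5.
Hence, by induction on t, the claim holds for every t ≥ 12.
Hence the smallest such M is 12.

M = 12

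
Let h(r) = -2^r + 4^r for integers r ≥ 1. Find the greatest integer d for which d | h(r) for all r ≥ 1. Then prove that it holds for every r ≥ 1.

d = 2

Computing the first values: h(1) = 2 and h(2) = 12; gcd(2, 12) = 2, so d ≤ 2.
We prove 2 | -2^r + 4^r for all r ≥ 1 by induction on r.
For the base case r = 1: h(1) = 2 = 2·(1), so 2 | h(1).
Inductive step: assume the claim holds for r = j, i.e. 2 | h(j). Then
4^{j+1} − 2^{j+1} = 4·4^j − 2·2^j = 4·(4^j − 2^j) + (2)·2^j. The first term is divisible by 2 by the inductive hypothesis, and the second term (2)·2^j is divisible by 2 since 2 | 2. Hence 2 | h(j+1).
By induction, the statement is established for all r ≥ 1.
Therefore the largest such d is 2.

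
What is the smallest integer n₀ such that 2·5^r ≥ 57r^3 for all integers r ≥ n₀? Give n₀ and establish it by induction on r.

At r = 5: 6250 < 7125, so the inequality fails and n₀ ≥ 6. We prove 2·5^r ≥ 57r^3 for all r ≥ 6.
When r = 6: 2·5^r = 31250 and 57r^3 = 12312, so 31250 ≥ 12312.
For the inductive step, assume it holds for an arbitrary i ≥ 6, so 2·5^i ≥ 57i^3.
Then 2·5^(i + 1) = 5·(2·5^i) ≥ 5·(57i^3).
Also, for i ≥ 6 we have 5·(57i^3) ≥ 57(i+1)^3, since 5 ≥ (1 + 1/i)^3 for all i ≥ 6.
Combining, 2·5^(i + 1) ≥ 57(i+1)^3.
This completes the induction.
Hence the smallest such n₀ is 6.

n₀ = 6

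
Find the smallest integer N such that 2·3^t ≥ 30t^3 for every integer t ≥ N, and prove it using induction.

N = 9

At t = 8: 13122 < 15360, so the inequality fails and N ≥ 9. We prove 2·3^t ≥ 30t^3 for all t ≥ 9.
When t = 9: 2·3^t = 39366 and 30t^3 = 21870, so 39366 ≥ 21870.
Suppose the result is true for t = i, so 2·3^i ≥ 30i^3.
Then 2·3^(i + 1) = 3·(2·3^i) ≥ 3·(30i^3).
Also, for i ≥ 9 we have 3·(30i^3) ≥ 30(i+1)^3, since 3 ≥ (1 + 1/i)^3 for all i ≥ 9.
Combining, 2·3^(i + 1) ≥ 30(i+1)^3.
This completes the induction.
Hence the smallest such N is 9.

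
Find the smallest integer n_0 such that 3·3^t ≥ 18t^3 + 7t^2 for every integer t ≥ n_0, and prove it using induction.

At t = 6: 2187 < 4140, so the inequality fails and n_0 ≥ 7. We prove 3·3^t ≥ 18t^3 + 7t^2 for all t ≥ 7.
Base step (t = 7): 3·3^t = 6561 and 18t^3 + 7t^2 = 6517, so 6561 ≥ 6517.
For the inductive step, assume it holds for an arbitrary m ≥ 7, so 3·3^m ≥ 18m^3 + 7m^2.
Then 3·3^(m + 1) = 3·(3·3^m) ≥ 3·(18m^3 + 7m^2).
Also, for m ≥ 7 we have 3·(18m^3 + 7m^2) ≥ 18(m+1)^3 + 7(m+1)^2, since 3·(18m^3 + 7m^2) − (18(m+1)^3 + 7(m+1)^2) = 36m^3 - 40m^2 - 68m - 25, which is nonnegative for all m ≥ 7.
Combining, 3·3^(m + 1) ≥ 18(m+1)^3 + 7(m+1)^2.
This completes the induction.
Hence the smallest such n_0 is 7.

n_0 = 7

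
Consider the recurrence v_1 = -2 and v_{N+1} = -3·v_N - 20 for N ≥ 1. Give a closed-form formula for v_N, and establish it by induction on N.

Computing the first terms: v_1 = -2, v_2 = -14, v_3 = 22. This suggests v_N = -(-3)^N - 5.
Base step (N = 1): the formula gives -2 = -2 = v_1.
For the inductive step, assume it holds for an arbitrary r ≥ 1, so v_r = -(-3)^r - 5.
Then v_{r+1} = -3·v_r - 20 = -3·(-(-3)^r - 5) - 20 = -(-3)^(r + 1) - 5,
which is the claimed formula at N = r+1.
This completes the induction.

v_N = -(-3)^N - 5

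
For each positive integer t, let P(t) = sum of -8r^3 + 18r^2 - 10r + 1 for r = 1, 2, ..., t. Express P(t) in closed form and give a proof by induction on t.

We claim P(t) = -t(2t^3 - 2t^2 - 2t + 1) for all t ≥ 1.
When t = 1: P(1) = 1, and the closed form gives 1. They agree.
Inductive step: assume the claim holds for t = r, so P(r) = r(-2r^3 + 2r^2 + 2r - 1).
Then P(r+1) = P(r) + (-8r^3 - 6r^2 + 2r + 1) = (r(-2r^3 + 2r^2 + 2r - 1)) + (-8r^3 - 6r^2 + 2r + 1).
Simplifying, P(r+1) = -(r + 1)(2r^3 + 4r^2 - 1) = -(r+1)(2(r+1)^3 - 2(r+1)^2 - 2(r+1) + 1),
which is the closed form with t = r+1.
By induction, the statement is established for all t ≥ 1.

P(t) = -t(2t^3 - 2t^2 - 2t + 1)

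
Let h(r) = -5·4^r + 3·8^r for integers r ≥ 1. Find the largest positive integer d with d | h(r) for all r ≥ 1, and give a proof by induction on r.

Computing the first values: h(1) = 4 and h(2) = 112; gcd(4, 112) = 4, so d ≤ 4.
We prove 4 | -5·4^r + 3·8^r for all r ≥ 1 by induction on r.
When r = 1: h(1) = 4 = 4·(1), so 4 | h(1).
For the inductive step, assume it holds for an arbitrary k ≥ 1, i.e. 4 | h(k). Then
h(k+1) − 8·h(k) = (-5·4^(k+1) + 3·8^(k+1)) − 8·(-5·4^k + 3·8^k) = (-5)·4^k·(4 − 8) = (20)·4^k. Since 4 | h(k) by the inductive hypothesis, 4 | 8·h(k); and 4 | 20 since 20 = 4·5. Therefore 4 | h(k+1).
By the principle of mathematical induction, the result holds for all r ≥ 1.
Therefore the largest such d is 4.

d = 4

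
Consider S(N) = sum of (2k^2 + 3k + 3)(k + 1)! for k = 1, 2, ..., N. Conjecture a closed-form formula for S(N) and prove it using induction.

We claim S(N) = (2N + 1)(N + 2)! - 2 for all N ≥ 1.
Base step (N = 1): S(1) = 16, and the closed form gives 16. They agree.
For the inductive step, assume it holds for an arbitrary k ≥ 1, so S(k) = (2k + 1)(k + 2)! - 2.
Then S(k+1) = S(k) + ((2k^2 + 7k + 8)(k + 2)!) = ((2k + 1)(k + 2)! - 2) + ((2k^2 + 7k + 8)(k + 2)!).
Simplifying, S(k+1) = (2(k+1) + 1)((k+1) + 2)! - 2,
which is the closed form with N = k+1.
Hence, by induction on N, the claim holds for every N ≥ 1.

S(N) = (2N + 1)(N + 2)! - 2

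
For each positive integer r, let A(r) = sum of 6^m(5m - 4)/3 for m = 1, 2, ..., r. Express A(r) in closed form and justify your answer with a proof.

We claim A(r) = 2·6^r(r - 1) + 2 for all r ≥ 1.
Base case (r = 1): A(1) = 2, and the closed form gives 2. They agree.
Suppose the result is true for r = m, so A(m) = 2·6^m(m - 1) + 2.
Then A(m+1) = A(m) + (6^m(10m + 2)) = (2·6^m(m - 1) + 2) + (6^m(10m + 2)).
Simplifying, A(m+1) = 12·6^m·m + 2 = 2·6^(m+1)((m+1) - 1) + 2,
which is the closed form with r = m+1.
Hence, by induction on r, the claim holds for every r ≥ 1.

A(r) = 2·6^r(r - 1) + 2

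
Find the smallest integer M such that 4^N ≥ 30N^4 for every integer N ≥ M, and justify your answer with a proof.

At N = 8: 65536 < 122880, so the inequality fails and M ≥ 9. We prove 4^N ≥ 30N^4 for all N ≥ 9.
For the base case N = 9: 4^N = 262144 and 30N^4 = 196830, so 262144 ≥ 196830.
Inductive step: assume the claim holds for N = i, so 4^i ≥ 30i^4.
Then 4^(i + 1) = 4·(4^i) ≥ 4·(30i^4).
Also, for i ≥ 9 we have 4·(30i^4) ≥ 30(i+1)^4, since 4 ≥ (1 + 1/i)^4 for all i ≥ 9.
Combining, 4^(i + 1) ≥ 30(i+1)^4.
This completes the induction.
Hence the smallest such M is 9.

M = 9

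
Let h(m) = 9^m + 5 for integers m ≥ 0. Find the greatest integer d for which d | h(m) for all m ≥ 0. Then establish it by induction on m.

d = 2

Computing the first values: h(0) = 6 and h(1) = 14; gcd(6, 14) = 2, so d ≤ 2.
We prove 2 | 9^m + 5 for all m ≥ 0 by induction on m.
Base case (m = 0): h(0) = 6 = 2·(3), so 2 | h(0).
Inductive step: suppose the statement holds for some j ≥ 0, i.e. 2 | h(j). Then
h(j+1) = 9^(j+1) + 5 = 9·(9^j + 5) - 40 = 9·h(j) - 40. The first term is divisible by 2 by the inductive hypothesis, and -40 is divisible by 2. Hence 2 | h(j+1).
This completes the induction.
Therefore the largest such d is 2.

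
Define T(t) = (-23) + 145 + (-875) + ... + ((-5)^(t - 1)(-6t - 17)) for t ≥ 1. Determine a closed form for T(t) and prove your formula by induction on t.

We claim T(t) = (-5)^t(t + 3) - 3 for all t ≥ 1.
When t = 1: T(1) = -23, and the closed form gives -23. They agree.
For the inductive step, assume it holds for an arbitrary j ≥ 1, so T(j) = (-5)^j(j + 3) - 3.
Then T(j+1) = T(j) + ((-5)^j(-6j - 23)) = ((-5)^j(j + 3) - 3) + ((-5)^j(-6j - 23)).
Simplifying, T(j+1) = -5(-5)^j·j - 20(-5)^j - 3 = (-5)^(j+1)((j+1) + 3) - 3,
which is the closed form with t = j+1.
This completes the induction.

T(t) = (-5)^t(t + 3) - 3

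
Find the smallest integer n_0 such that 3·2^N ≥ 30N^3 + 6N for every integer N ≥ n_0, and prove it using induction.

At N = 15: 98304 < 101340, so the inequality fails and n_0 ≥ 16. We prove 3·2^N ≥ 30N^3 + 6N for all N ≥ 16.
For the base case N = 16: 3·2^N = 196608 and 30N^3 + 6N = 122976, so 196608 ≥ 122976.
Suppose the result is true for N = p, so 3·2^p ≥ 30p^3 + 6p.
Then 3·2^(p + 1) = 2·(3·2^p) ≥ 2·(30p^3 + 6p).
Also, for p ≥ 16 we have 2·(30p^3 + 6p) ≥ 30(p+1)^3 + 6(p+1), since 2·(30p^3 + 6p) − (30(p+1)^3 + 6(p+1)) = 30p^3 - 90p^2 - 84p - 36, which is nonnegative for all p ≥ 16.
Combining, 3·2^(p + 1) ≥ 30(p+1)^3 + 6(p+1).
Hence, by induction on N, the claim holds for every N ≥ 16.
Hence the smallest such n_0 is 16.

n_0 = 16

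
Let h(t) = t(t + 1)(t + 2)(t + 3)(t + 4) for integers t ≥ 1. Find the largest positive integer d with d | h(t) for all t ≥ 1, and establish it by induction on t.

Computing the first values: h(1) = 120 and h(2) = 720; gcd(120, 720) = 120, so d ≤ 120.
We prove 120 | t(t + 1)(t + 2)(t + 3)(t + 4) for all t ≥ 1 by induction on t.
For the base case t = 1: h(1) = 120 = 120·(1), so 120 | h(1).
Inductive step: assume the claim holds for t = i, i.e. 120 | h(i). Then
h(i+1) − h(i) = (i+1)·(i+2)·(i+3)·(i+4)·(i+5) − i·(i+1)·(i+2)·(i+3)·(i+4) = (i+1)·(i+2)·(i+3)·(i+4)·[(i+5) − i] = 5·(i+1)·(i+2)·(i+3)·(i+4). The product of 4 consecutive integers is divisible by (4)! = 24, so h(i+1) − h(i) is divisible by 5·24 = 120. By the inductive hypothesis 120 | h(i), hence 120 | h(i+1).
This completes the induction.
Therefore the largest such d is 120.

d = 120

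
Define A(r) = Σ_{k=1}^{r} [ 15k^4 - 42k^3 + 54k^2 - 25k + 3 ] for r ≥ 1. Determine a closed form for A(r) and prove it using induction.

We claim A(r) = r(3r^4 - 3r^3 + 2r^2 + 4r - 1) for all r ≥ 1.
When r = 1: A(1) = 5, and the closed form gives 5. They agree.
Suppose the result is true for r = k, so A(k) = k(3k^4 - 3k^3 + 2k^2 + 4k - 1).
Then A(k+1) = A(k) + (15k^4 + 18k^3 + 18k^2 + 17k + 5) = (k(3k^4 - 3k^3 + 2k^2 + 4k - 1)) + (15k^4 + 18k^3 + 18k^2 + 17k + 5).
Simplifying, A(k+1) = (k + 1)(3k^4 + 9k^3 + 11k^2 + 11k + 5) = (k+1)(3(k+1)^4 - 3(k+1)^3 + 2(k+1)^2 + 4(k+1) - 1),
which is the closed form with r = k+1.
Hence, by induction on r, the claim holds for every r ≥ 1.

A(r) = r(3r^4 - 3r^3 + 2r^2 + 4r - 1)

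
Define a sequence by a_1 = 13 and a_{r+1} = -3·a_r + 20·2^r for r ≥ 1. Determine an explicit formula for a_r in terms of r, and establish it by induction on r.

Computing the first terms: a_1 = 13, a_2 = 1, a_3 = 77. This suggests a_r = 5(-3)^(r - 1) + 2^(r + 2).
When r = 1: the formula gives 13 = 13 = a_1.
Inductive step: assume the claim holds for r = p, so a_p = 5(-3)^(p - 1) + 2^(p + 2).
Then a_{p+1} = -3·a_p + 20·2^p = -3·(5(-3)^(p - 1) + 2^(p + 2)) + 20·2^p = 5(-3)^p + 2^(p + 3) = 5(-3)^((p+1) - 1) + 2^((p+1) + 2),
which is the claimed formula at r = p+1.
This completes the induction.

a_r = 5(-3)^(r - 1) + 2^(r + 2)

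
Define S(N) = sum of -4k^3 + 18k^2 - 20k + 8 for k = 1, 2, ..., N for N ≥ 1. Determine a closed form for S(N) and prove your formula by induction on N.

S(N) = -N(N^3 - 4N^2 + 2N - 1)

We claim S(N) = -N(N^3 - 4N^2 + 2N - 1) for all N ≥ 1.
Base case (N = 1): S(1) = 2, and the closed form gives 2. They agree.
For the inductive step, assume it holds for an arbitrary k ≥ 1, so S(k) = k(-k^3 + 4k^2 - 2k + 1).
Then S(k+1) = S(k) + (-4k^3 + 6k^2 + 4k + 2) = (k(-k^3 + 4k^2 - 2k + 1)) + (-4k^3 + 6k^2 + 4k + 2).
Simplifying, S(k+1) = -(k + 1)(k^3 - k^2 - 3k - 2) = -(k+1)((k+1)^3 - 4(k+1)^2 + 2(k+1) - 1),
which is the closed form with N = k+1.
By the principle of mathematical induction, the result holds for all N ≥ 1.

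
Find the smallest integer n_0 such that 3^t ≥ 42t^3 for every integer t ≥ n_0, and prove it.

At t = 9: 19683 < 30618, so the inequality fails and n_0 ≥ 10. We prove 3^t ≥ 42t^3 for all t ≥ 10.
Base step (t = 10): 3^t = 59049 and 42t^3 = 42000, so 59049 ≥ 42000.
Suppose the result is true for t = p, so 3^p ≥ 42p^3.
Then 3^(p + 1) = 3·(3^p) ≥ 3·(42p^3).
Also, for p ≥ 10 we have 3·(42p^3) ≥ 42(p+1)^3, since 3 ≥ (1 + 1/p)^3 for all p ≥ 10.
Combining, 3^(p + 1) ≥ 42(p+1)^3.
By the principle of mathematical induction, the result holds for all t ≥ 10.
Hence the smallest such n_0 is 10.

n_0 = 10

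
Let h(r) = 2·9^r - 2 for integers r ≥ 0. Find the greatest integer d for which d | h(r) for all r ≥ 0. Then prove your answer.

Computing the first values: h(0) = 0 and h(1) = 16; gcd(0, 16) = 16, so d ≤ 16.
We prove 16 | 2·9^r - 2 for all r ≥ 0 by induction on r.
Base case (r = 0): h(0) = 0 = 16·(0), so 16 | h(0).
Inductive step: suppose the statement holds for some m ≥ 0, i.e. 16 | h(m). Then
h(m+1) = 2·9^(m+1) - 2 = 9·(2·9^m - 2) + 16 = 9·h(m) + 16. The first term is divisible by 16 by the inductive hypothesis, and 16 is divisible by 16. Hence 16 | h(m+1).
By induction, the statement is established for all r ≥ 0.
Therefore the largest such d is 16.

d = 16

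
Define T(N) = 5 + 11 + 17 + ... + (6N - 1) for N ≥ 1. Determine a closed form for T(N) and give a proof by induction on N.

T(N) = N(3N + 2)

We claim T(N) = N(3N + 2) for all N ≥ 1.
For the base case N = 1: T(1) = 5, and the closed form gives 5. They agree.
Suppose the result is true for N = r, so T(r) = r(3r + 2).
Then T(r+1) = T(r) + (6r + 5) = (r(3r + 2)) + (6r + 5).
Simplifying, T(r+1) = (r + 1)(3r + 5) = (r+1)(3(r+1) + 2),
which is the closed form with N = r+1.
By induction, the statement is established for all N ≥ 1.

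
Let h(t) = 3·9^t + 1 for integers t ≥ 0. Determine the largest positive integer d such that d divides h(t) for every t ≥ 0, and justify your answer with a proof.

Computing the first values: h(0) = 4 and h(1) = 28; gcd(4, 28) = 4, so d ≤ 4.
We prove 4 | 3·9^t + 1 for all t ≥ 0 by induction on t.
For the base case t = 0: h(0) = 4 = 4·(1), so 4 | h(0).
Suppose the result is true for t = i, i.e. 4 | h(i). Then
h(i+1) = 3·9^(i+1) + 1 = 9·(3·9^i + 1) - 8 = 9·h(i) - 8. The first term is divisible by 4 by the inductive hypothesis, and -8 is divisible by 4. Hence 4 | h(i+1).
By the principle of mathematical induction, the result holds for all t ≥ 0.
Therefore the largest such d is 4.

d = 4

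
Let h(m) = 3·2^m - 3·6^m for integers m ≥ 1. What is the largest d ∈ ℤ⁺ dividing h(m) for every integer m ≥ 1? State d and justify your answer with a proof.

Computing the first values: h(1) = -12 and h(2) = -96; gcd(-12, -96) = 12, so d ≤ 12.
We prove 12 | 3·2^m - 3·6^m for all m ≥ 1 by induction on m.
Base case (m = 1): h(1) = -12 = 12·(-1), so 12 | h(1).
Suppose the result is true for m = p, i.e. 12 | h(p). Then
h(p+1) − 6·h(p) = (3·2^(p+1) - 3·6^(p+1)) − 6·(3·2^p - 3·6^p) = (3)·2^p·(2 − 6) = (-12)·2^p. Since 12 | h(p) by the inductive hypothesis, 12 | 6·h(p); and 12 | -12 since -12 = 12·-1. Therefore 12 | h(p+1).
This completes the induction.
Therefore the largest such d is 12.

d = 12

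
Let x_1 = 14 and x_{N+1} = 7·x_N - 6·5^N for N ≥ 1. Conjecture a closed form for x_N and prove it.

x_N = 3·5^N - 7^(N - 1)

Computing the first terms: x_1 = 14, x_2 = 68, x_3 = 326. This suggests x_N = 3·5^N - 7^(N - 1).
When N = 1: the formula gives 14 = 14 = x_1.
Inductive step: suppose the statement holds for some p ≥ 1, so x_p = 3·5^p - 7^(p - 1).
Then x_{p+1} = 7·x_p - 6·5^p = 7·(3·5^p - 7^(p - 1)) - 6·5^p = 3·5^(p + 1) - 7^p = 3·5^(p+1) - 7^((p+1) - 1),
which is the claimed formula at N = p+1.
Hence, by induction on N, the claim holds for every N ≥ 1.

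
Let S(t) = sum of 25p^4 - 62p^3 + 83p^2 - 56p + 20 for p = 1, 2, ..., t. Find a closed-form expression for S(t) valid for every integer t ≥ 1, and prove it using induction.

We claim S(t) = t(5t^4 - 3t^3 + 5t^2 - 2t + 5) for all t ≥ 1.
Base step (t = 1): S(1) = 10, and the closed form gives 10. They agree.
Inductive step: assume the claim holds for t = p, so S(p) = p(5p^4 - 3p^3 + 5p^2 - 2p + 5).
Then S(p+1) = S(p) + (25p^4 + 38p^3 + 47p^2 + 24p + 10) = (p(5p^4 - 3p^3 + 5p^2 - 2p + 5)) + (25p^4 + 38p^3 + 47p^2 + 24p + 10).
Simplifying, S(p+1) = (p + 1)(5p^4 + 17p^3 + 26p^2 + 19p + 10) = (p+1)(5(p+1)^4 - 3(p+1)^3 + 5(p+1)^2 - 2(p+1) + 5),
which is the closed form with t = p+1.
By the principle of mathematical induction, the result holds for all t ≥ 1.

S(t) = t(5t^4 - 3t^3 + 5t^2 - 2t + 5)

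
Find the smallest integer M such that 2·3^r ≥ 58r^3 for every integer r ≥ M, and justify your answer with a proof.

M = 10

At r = 9: 39366 < 42282, so the inequality fails and M ≥ 10. We prove 2·3^r ≥ 58r^3 for all r ≥ 10.
Base case (r = 10): 2·3^r = 118098 and 58r^3 = 58000, so 118098 ≥ 58000.
Suppose the result is true for r = k, so 2·3^k ≥ 58k^3.
Then 2·3^(k + 1) = 3·(2·3^k) ≥ 3·(58k^3).
Also, for k ≥ 10 we have 3·(58k^3) ≥ 58(k+1)^3, since 3 ≥ (1 + 1/k)^3 for all k ≥ 10.
Combining, 2·3^(k + 1) ≥ 58(k+1)^3.
Hence, by induction on r, the claim holds for every r ≥ 10.
Hence the smallest such M is 10.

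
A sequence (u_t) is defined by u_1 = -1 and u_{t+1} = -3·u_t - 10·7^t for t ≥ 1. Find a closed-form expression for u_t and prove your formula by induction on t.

Computing the first terms: u_1 = -1, u_2 = -67, u_3 = -289. This suggests u_t = -2(-3)^t - 7^t.
Base case (t = 1): the formula gives -1 = -1 = u_1.
Suppose the result is true for t = k, so u_k = -2(-3)^k - 7^k.
Then u_{k+1} = -3·u_k - 10·7^k = -3·(-2(-3)^k - 7^k) - 10·7^k = -2(-3)^(k + 1) - 7^(k + 1),
which is the claimed formula at t = k+1.
This completes the induction.

u_t = -2(-3)^t - 7^t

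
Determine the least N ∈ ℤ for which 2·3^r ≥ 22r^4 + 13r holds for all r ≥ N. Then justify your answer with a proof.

N = 11

At r = 10: 118098 < 220130, so the inequality fails and N ≥ 11. We prove 2·3^r ≥ 22r^4 + 13r for all r ≥ 11.
When r = 11: 2·3^r = 354294 and 22r^4 + 13r = 322245, so 354294 ≥ 322245.
Inductive step: assume the claim holds for r = j, so 2·3^j ≥ 22j^4 + 13j.
Then 2·3^(j + 1) = 3·(2·3^j) ≥ 3·(22j^4 + 13j).
Also, for j ≥ 11 we have 3·(22j^4 + 13j) ≥ 22(j+1)^4 + 13(j+1), since 3·(22j^4 + 13j) − (22(j+1)^4 + 13(j+1)) = 44j^4 - 88j^3 - 132j^2 - 62j - 35, which is nonnegative for all j ≥ 11.
Combining, 2·3^(j + 1) ≥ 22(j+1)^4 + 13(j+1).
By the principle of mathematical induction, the result holds for all r ≥ 11.
Hence the smallest such N is 11.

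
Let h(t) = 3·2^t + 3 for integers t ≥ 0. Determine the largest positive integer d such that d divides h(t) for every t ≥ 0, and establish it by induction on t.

d = 3

Computing the first values: h(0) = 6 and h(1) = 9; gcd(6, 9) = 3, so d ≤ 3.
We prove 3 | 3·2^t + 3 for all t ≥ 0 by induction on t.
Base step (t = 0): h(0) = 6 = 3·(2), so 3 | h(0).
For the inductive step, assume it holds for an arbitrary r ≥ 0, i.e. 3 | h(r). Then
h(r+1) = 3·2^(r+1) + 3 = 2·(3·2^r + 3) - 3 = 2·h(r) - 3. The first term is divisible by 3 by the inductive hypothesis, and -3 is divisible by 3. Hence 3 | h(r+1).
Hence, by induction on t, the claim holds for every t ≥ 0.
Therefore the largest such d is 3.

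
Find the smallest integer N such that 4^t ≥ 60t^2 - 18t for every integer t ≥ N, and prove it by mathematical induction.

N = 6

At t = 5: 1024 < 1410, so the inequality fails and N ≥ 6. We prove 4^t ≥ 60t^2 - 18t for all t ≥ 6.
For the base case t = 6: 4^t = 4096 and 60t^2 - 18t = 2052, so 4096 ≥ 2052.
For the inductive step, assume it holds for an arbitrary i ≥ 6, so 4^i ≥ 60i^2 - 18i.
Then 4^(i + 1) = 4·(4^i) ≥ 4·(60i^2 - 18i).
Also, for i ≥ 6 we have 4·(60i^2 - 18i) ≥ 60(i+1)^2 - 18(i+1), since 4·(60i^2 - 18i) − (60(i+1)^2 - 18(i+1)) = 180i^2 - 174i - 42, which is nonnegative for all i ≥ 6.
Combining, 4^(i + 1) ≥ 60(i+1)^2 - 18(i+1).
Hence, by induction on t, the claim holds for every t ≥ 6.
Hence the smallest such N is 6.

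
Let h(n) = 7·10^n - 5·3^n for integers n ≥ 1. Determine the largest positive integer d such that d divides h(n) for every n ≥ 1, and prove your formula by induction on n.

Computing the first values: h(1) = 55 and h(2) = 655; gcd(55, 655) = 5, so d ≤ 5.
We prove 5 | 7·10^n - 5·3^n for all n ≥ 1 by induction on n.
Base step (n = 1): h(1) = 55 = 5·(11), so 5 | h(1).
Inductive step: assume the claim holds for n = j, i.e. 5 | h(j). Then
h(j+1) − 10·h(j) = (7·10^(j+1) - 5·3^(j+1)) − 10·(7·10^j - 5·3^j) = (-5)·3^j·(3 − 10) = (35)·3^j. Since 5 | h(j) by the inductive hypothesis, 5 | 10·h(j); and 5 | 35 since 35 = 5·7. Therefore 5 | h(j+1).
By induction, the statement is established for all n ≥ 1.
Therefore the largest such d is 5.

d = 5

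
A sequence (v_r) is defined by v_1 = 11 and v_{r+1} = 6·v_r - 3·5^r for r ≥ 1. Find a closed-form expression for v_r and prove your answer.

Computing the first terms: v_1 = 11, v_2 = 51, v_3 = 231. This suggests v_r = 3·5^r - 4·6^(r - 1).
Base step (r = 1): the formula gives 11 = 11 = v_1.
For the inductive step, assume it holds for an arbitrary k ≥ 1, so v_k = 3·5^k - 4·6^(k - 1).
Then v_{k+1} = 6·v_k - 3·5^k = 6·(3·5^k - 4·6^(k - 1)) - 3·5^k = 3·5^(k + 1) - 4·6^k = 3·5^(k+1) - 4·6^((k+1) - 1),
which is the claimed formula at r = k+1.
By the principle of mathematical induction, the result holds for all r ≥ 1.

v_r = 3·5^r - 4·6^(r - 1)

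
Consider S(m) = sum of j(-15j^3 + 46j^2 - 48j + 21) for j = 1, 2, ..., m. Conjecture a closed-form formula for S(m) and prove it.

We claim S(m) = -m(m + 1)(3m^3 - 7m^2 + 5m - 3) for all m ≥ 1.
For the base case m = 1: S(1) = 4, and the closed form gives 4. They agree.
Inductive step: suppose the statement holds for some j ≥ 1, so S(j) = j(-3j^4 + 4j^3 + 2j^2 - 2j + 3).
Then S(j+1) = S(j) + (-15j^4 - 14j^3 + 3j + 4) = (j(-3j^4 + 4j^3 + 2j^2 - 2j + 3)) + (-15j^4 - 14j^3 + 3j + 4).
Simplifying, S(j+1) = -(j + 1)(j + 2)(3j^3 + 2j^2 - 2) = -(j+1)((j+1) + 1)(3(j+1)^3 - 7(j+1)^2 + 5(j+1) - 3),
which is the closed form with m = j+1.
Hence, by induction on m, the claim holds for every m ≥ 1.

S(m) = -m(m + 1)(3m^3 - 7m^2 + 5m - 3)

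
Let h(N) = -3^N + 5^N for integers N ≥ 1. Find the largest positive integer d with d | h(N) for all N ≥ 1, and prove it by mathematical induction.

Computing the first values: h(1) = 2 and h(2) = 16; gcd(2, 16) = 2, so d ≤ 2.
We prove 2 | -3^N + 5^N for all N ≥ 1 by induction on N.
When N = 1: h(1) = 2 = 2·(1), so 2 | h(1).
For the inductive step, assume it holds for an arbitrary j ≥ 1, i.e. 2 | h(j). Then
5^{j+1} − 3^{j+1} = 5·5^j − 3·3^j = 5·(5^j − 3^j) + (2)·3^j. The first term is divisible by 2 by the inductive hypothesis, and the second term (2)·3^j is divisible by 2 since 2 | 2. Hence 2 | h(j+1).
By induction, the statement is established for all N ≥ 1.
Therefore the largest such d is 2.

d = 2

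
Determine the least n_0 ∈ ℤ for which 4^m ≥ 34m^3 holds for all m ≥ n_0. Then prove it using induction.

n_0 = 7

At m = 6: 4096 < 7344, so the inequality fails and n_0 ≥ 7. We prove 4^m ≥ 34m^3 for all m ≥ 7.
When m = 7: 4^m = 16384 and 34m^3 = 11662, so 16384 ≥ 11662.
Suppose the result is true for m = j, so 4^j ≥ 34j^3.
Then 4^(j + 1) = 4·(4^j) ≥ 4·(34j^3).
Also, for j ≥ 7 we have 4·(34j^3) ≥ 34(j+1)^3, since 4 ≥ (1 + 1/j)^3 for all j ≥ 7.
Combining, 4^(j + 1) ≥ 34(j+1)^3.
Hence, by induction on m, the claim holds for every m ≥ 7.
Hence the smallest such n_0 is 7.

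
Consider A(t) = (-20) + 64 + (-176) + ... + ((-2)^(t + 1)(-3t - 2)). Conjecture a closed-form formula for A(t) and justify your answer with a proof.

We claim A(t) = 4(-2)^t(t + 1) - 4 for all t ≥ 1.
For the base case t = 1: A(1) = -20, and the closed form gives -20. They agree.
Suppose the result is true for t = r, so A(r) = 4(-2)^r(r + 1) - 4.
Then A(r+1) = A(r) + ((-2)^(r + 2)(-3r - 5)) = (4(-2)^r(r + 1) - 4) + ((-2)^(r + 2)(-3r - 5)).
Simplifying, A(r+1) = -8(-2)^r·r - 16(-2)^r - 4 = 4(-2)^(r+1)((r+1) + 1) - 4,
which is the closed form with t = r+1.
By the principle of mathematical induction, the result holds for all t ≥ 1.

A(t) = 4(-2)^t(t + 1) - 4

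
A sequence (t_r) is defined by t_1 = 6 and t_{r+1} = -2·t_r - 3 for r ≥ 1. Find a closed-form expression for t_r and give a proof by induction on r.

t_r = 7(-2)^(r - 1) - 1

Computing the first terms: t_1 = 6, t_2 = -15, t_3 = 27. This suggests t_r = 7(-2)^(r - 1) - 1.
When r = 1: the formula gives 6 = 6 = t_1.
For the inductive step, assume it holds for an arbitrary j ≥ 1, so t_j = 7(-2)^(j - 1) - 1.
Then t_{j+1} = -2·t_j - 3 = -2·(7(-2)^(j - 1) - 1) - 3 = 7(-2)^j - 1 = 7(-2)^((j+1) - 1) - 1,
which is the claimed formula at r = j+1.
This completes the induction.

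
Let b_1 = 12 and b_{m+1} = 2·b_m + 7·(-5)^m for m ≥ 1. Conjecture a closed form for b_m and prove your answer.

b_m = -(-5)^m + 7·2^(m - 1)

Computing the first terms: b_1 = 12, b_2 = -11, b_3 = 153. This suggests b_m = -(-5)^m + 7·2^(m - 1).
For the base case m = 1: the formula gives 12 = 12 = b_1.
Suppose the result is true for m = j, so b_j = -(-5)^j + 7·2^(j - 1).
Then b_{j+1} = 2·b_j + 7·(-5)^j = 2·(-(-5)^j + 7·2^(j - 1)) + 7·(-5)^j = -(-5)^(j + 1) + 7·2^j = -(-5)^(j+1) + 7·2^((j+1) - 1),
which is the claimed formula at m = j+1.
By induction, the statement is established for all m ≥ 1.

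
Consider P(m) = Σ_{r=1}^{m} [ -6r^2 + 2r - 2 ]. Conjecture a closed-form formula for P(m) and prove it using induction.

We claim P(m) = -2m(m^2 + m + 1) for all m ≥ 1.
When m = 1: P(1) = -6, and the closed form gives -6. They agree.
For the inductive step, assume it holds for an arbitrary r ≥ 1, so P(r) = 2r(-r^2 - r - 1).
Then P(r+1) = P(r) + (2r - 6(r + 1)^2) = (2r(-r^2 - r - 1)) + (2r - 6(r + 1)^2).
Simplifying, P(r+1) = -2(r + 1)(r^2 + 3r + 3) = -2(r+1)((r+1)^2 + (r+1) + 1),
which is the closed form with m = r+1.
By the principle of mathematical induction, the result holds for all m ≥ 1.

P(m) = -2m(m^2 + m + 1)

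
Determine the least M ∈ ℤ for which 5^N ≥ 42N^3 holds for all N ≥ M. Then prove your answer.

M = 6

At N = 5: 3125 < 5250, so the inequality fails and M ≥ 6. We prove 5^N ≥ 42N^3 for all N ≥ 6.
Base step (N = 6): 5^N = 15625 and 42N^3 = 9072, so 15625 ≥ 9072.
Suppose the result is true for N = p, so 5^p ≥ 42p^3.
Then 5^(p + 1) = 5·(5^p) ≥ 5·(42p^3).
Also, for p ≥ 6 we have 5·(42p^3) ≥ 42(p+1)^3, since 5 ≥ (1 + 1/p)^3 for all p ≥ 6.
Combining, 5^(p + 1) ≥ 42(p+1)^3.
Hence, by induction on N, the claim holds for every N ≥ 6.
Hence the smallest such M is 6.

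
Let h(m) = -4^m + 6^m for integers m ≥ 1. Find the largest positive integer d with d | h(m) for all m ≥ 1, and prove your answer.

Computing the first values: h(1) = 2 and h(2) = 20; gcd(2, 20) = 2, so d ≤ 2.
We prove 2 | -4^m + 6^m for all m ≥ 1 by induction on m.
Base step (m = 1): h(1) = 2 = 2·(1), so 2 | h(1).
Suppose the result is true for m = i, i.e. 2 | h(i). Then
6^{i+1} − 4^{i+1} = 6·6^i − 4·4^i = 6·(6^i − 4^i) + (2)·4^i. The first term is divisible by 2 by the inductive hypothesis, and the second term (2)·4^i is divisible by 2 since 2 | 2. Hence 2 | h(i+1).
By induction, the statement is established for all m ≥ 1.
Therefore the largest such d is 2.

d = 2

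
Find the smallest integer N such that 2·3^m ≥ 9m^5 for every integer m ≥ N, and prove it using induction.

N = 14

At m = 13: 3188646 < 3341637, so the inequality fails and N ≥ 14. We prove 2·3^m ≥ 9m^5 for all m ≥ 14.
Base step (m = 14): 2·3^m = 9565938 and 9m^5 = 4840416, so 9565938 ≥ 4840416.
Inductive step: assume the claim holds for m = k, so 2·3^k ≥ 9k^5.
Then 2·3^(k + 1) = 3·(2·3^k) ≥ 3·(9k^5).
Also, for k ≥ 14 we have 3·(9k^5) ≥ 9(k+1)^5, since 3 ≥ (1 + 1/k)^5 for all k ≥ 14.
Combining, 2·3^(k + 1) ≥ 9(k+1)^5.
By the principle of mathematical induction, the result holds for all m ≥ 14.
Hence the smallest such N is 14.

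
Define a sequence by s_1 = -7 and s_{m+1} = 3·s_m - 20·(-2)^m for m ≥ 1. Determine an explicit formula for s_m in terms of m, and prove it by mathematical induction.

Computing the first terms: s_1 = -7, s_2 = 19, s_3 = -23. This suggests s_m = (-2)^(m + 2) + 3^(m - 1).
When m = 1: the formula gives -7 = -7 = s_1.
Inductive step: assume the claim holds for m = i, so s_i = (-2)^(i + 2) + 3^(i - 1).
Then s_{i+1} = 3·s_i - 20·(-2)^i = 3·((-2)^(i + 2) + 3^(i - 1)) - 20·(-2)^i = (-2)^(i + 3) + 3^i = (-2)^((i+1) + 2) + 3^((i+1) - 1),
which is the claimed formula at m = i+1.
By induction, the statement is established for all m ≥ 1.

s_m = (-2)^(m + 2) + 3^(m - 1)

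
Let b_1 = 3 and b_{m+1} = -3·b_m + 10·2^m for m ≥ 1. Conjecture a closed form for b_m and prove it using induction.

Computing the first terms: b_1 = 3, b_2 = 11, b_3 = 7. This suggests b_m = -(-3)^(m - 1) + 2^(m + 1).
Base case (m = 1): the formula gives 3 = 3 = b_1.
Suppose the result is true for m = k, so b_k = -(-3)^(k - 1) + 2^(k + 1).
Then b_{k+1} = -3·b_k + 10·2^k = -3·(-(-3)^(k - 1) + 2^(k + 1)) + 10·2^k = -(-3)^k + 2^(k + 2) = -(-3)^((k+1) - 1) + 2^((k+1) + 1),
which is the claimed formula at m = k+1.
This completes the induction.

b_m = -(-3)^(m - 1) + 2^(m + 1)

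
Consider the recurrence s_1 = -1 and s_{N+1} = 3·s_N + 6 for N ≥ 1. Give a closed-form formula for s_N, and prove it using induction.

s_N = 2·3^(N - 1) - 3

Computing the first terms: s_1 = -1, s_2 = 3, s_3 = 15. This suggests s_N = 2·3^(N - 1) - 3.
Base case (N = 1): the formula gives -1 = -1 = s_1.
Inductive step: suppose the statement holds for some j ≥ 1, so s_j = 2·3^(j - 1) - 3.
Then s_{j+1} = 3·s_j + 6 = 3·(2·3^(j - 1) - 3) + 6 = 2·3^j - 3 = 2·3^((j+1) - 1) - 3,
which is the claimed formula at N = j+1.
By induction, the statement is established for all N ≥ 1.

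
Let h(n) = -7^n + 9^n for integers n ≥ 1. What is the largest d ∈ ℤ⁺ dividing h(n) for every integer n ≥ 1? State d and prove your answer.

d = 2

Computing the first values: h(1) = 2 and h(2) = 32; gcd(2, 32) = 2, so d ≤ 2.
We prove 2 | -7^n + 9^n for all n ≥ 1 by induction on n.
When n = 1: h(1) = 2 = 2·(1), so 2 | h(1).
Inductive step: suppose the statement holds for some k ≥ 1, i.e. 2 | h(k). Then
9^{k+1} − 7^{k+1} = 9·9^k − 7·7^k = 9·(9^k − 7^k) + (2)·7^k. The first term is divisible by 2 by the inductive hypothesis, and the second term (2)·7^k is divisible by 2 since 2 | 2. Hence 2 | h(k+1).
By the principle of mathematical induction, the result holds for all n ≥ 1.
Therefore the largest such d is 2.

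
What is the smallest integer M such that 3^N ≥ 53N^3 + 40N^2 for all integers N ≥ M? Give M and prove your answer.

At N = 9: 19683 < 41877, so the inequality fails and M ≥ 10. We prove 3^N ≥ 53N^3 + 40N^2 for all N ≥ 10.
Base case (N = 10): 3^N = 59049 and 53N^3 + 40N^2 = 57000, so 59049 ≥ 57000.
Inductive step: assume the claim holds for N = r, so 3^r ≥ 53r^3 + 40r^2.
Then 3^(r + 1) = 3·(3^r) ≥ 3·(53r^3 + 40r^2).
Also, for r ≥ 10 we have 3·(53r^3 + 40r^2) ≥ 53(r+1)^3 + 40(r+1)^2, since 3·(53r^3 + 40r^2) − (53(r+1)^3 + 40(r+1)^2) = 106r^3 - 79r^2 - 239r - 93, which is nonnegative for all r ≥ 10.
Combining, 3^(r + 1) ≥ 53(r+1)^3 + 40(r+1)^2.
By the principle of mathematical induction, the result holds for all N ≥ 10.
Hence the smallest such M is 10.

M = 10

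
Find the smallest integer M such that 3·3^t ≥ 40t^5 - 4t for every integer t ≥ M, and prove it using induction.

At t = 14: 14348907 < 21512904, so the inequality fails and M ≥ 15. We prove 3·3^t ≥ 40t^5 - 4t for all t ≥ 15.
When t = 15: 3·3^t = 43046721 and 40t^5 - 4t = 30374940, so 43046721 ≥ 30374940.
Inductive step: assume the claim holds for t = j, so 3·3^j ≥ 40j^5 - 4j.
Then 3·3^(j + 1) = 3·(3·3^j) ≥ 3·(40j^5 - 4j).
Also, for j ≥ 15 we have 3·(40j^5 - 4j) ≥ 40(j+1)^5 - 4(j+1), since 3·(40j^5 - 4j) − (40(j+1)^5 - 4(j+1)) = 80j^5 - 200j^4 - 400j^3 - 400j^2 - 208j - 36, which is nonnegative for all j ≥ 15.
Combining, 3·3^(j + 1) ≥ 40(j+1)^5 - 4(j+1).
By induction, the statement is established for all t ≥ 15.
Hence the smallest such M is 15.

M = 15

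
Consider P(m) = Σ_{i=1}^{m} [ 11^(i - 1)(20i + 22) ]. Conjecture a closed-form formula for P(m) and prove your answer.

We claim P(m) = 2·11^m(m + 1) - 2 for all m ≥ 1.
Base case (m = 1): P(1) = 42, and the closed form gives 42. They agree.
Inductive step: suppose the statement holds for some i ≥ 1, so P(i) = 2·11^i(i + 1) - 2.
Then P(i+1) = P(i) + (11^i(20i + 42)) = (2·11^i(i + 1) - 2) + (11^i(20i + 42)).
Simplifying, P(i+1) = 22·11^i·i + 44·11^i - 2 = 2·11^(i+1)((i+1) + 1) - 2,
which is the closed form with m = i+1.
Hence, by induction on m, the claim holds for every m ≥ 1.

P(m) = 2·11^m(m + 1) - 2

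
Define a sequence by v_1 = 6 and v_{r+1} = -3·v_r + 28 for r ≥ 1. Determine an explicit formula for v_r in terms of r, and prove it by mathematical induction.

Computing the first terms: v_1 = 6, v_2 = 10, v_3 = -2. This suggests v_r = -(-3)^(r - 1) + 7.
When r = 1: the formula gives 6 = 6 = v_1.
Inductive step: suppose the statement holds for some j ≥ 1, so v_j = -(-3)^(j - 1) + 7.
Then v_{j+1} = -3·v_j + 28 = -3·(-(-3)^(j - 1) + 7) + 28 = -(-3)^j + 7 = -(-3)^((j+1) - 1) + 7,
which is the claimed formula at r = j+1.
Hence, by induction on r, the claim holds for every r ≥ 1.

v_r = -(-3)^(r - 1) + 7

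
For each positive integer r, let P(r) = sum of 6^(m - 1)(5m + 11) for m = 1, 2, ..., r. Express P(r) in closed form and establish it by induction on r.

We claim P(r) = 6^r(r + 2) - 2 for all r ≥ 1.
For the base case r = 1: P(1) = 16, and the closed form gives 16. They agree.
Suppose the result is true for r = m, so P(m) = 6^m(m + 2) - 2.
Then P(m+1) = P(m) + (6^m(5m + 16)) = (6^m(m + 2) - 2) + (6^m(5m + 16)).
Simplifying, P(m+1) = 6·6^m·m + 18·6^m - 2 = 6^(m+1)((m+1) + 2) - 2,
which is the closed form with r = m+1.
By induction, the statement is established for all r ≥ 1.

P(r) = 6^r(r + 2) - 2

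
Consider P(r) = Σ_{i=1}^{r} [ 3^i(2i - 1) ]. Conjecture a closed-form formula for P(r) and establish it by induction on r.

We claim P(r) = 3·3^r(r - 1) + 3 for all r ≥ 1.
For the base case r = 1: P(1) = 3, and the closed form gives 3. They agree.
For the inductive step, assume it holds for an arbitrary i ≥ 1, so P(i) = 3·3^i(i - 1) + 3.
Then P(i+1) = P(i) + (3^(i + 1)(2i + 1)) = (3·3^i(i - 1) + 3) + (3^(i + 1)(2i + 1)).
Simplifying, P(i+1) = 9·3^i·i + 3 = 3·3^(i+1)((i+1) - 1) + 3,
which is the closed form with r = i+1.
Hence, by induction on r, the claim holds for every r ≥ 1.

P(r) = 3·3^r(r - 1) + 3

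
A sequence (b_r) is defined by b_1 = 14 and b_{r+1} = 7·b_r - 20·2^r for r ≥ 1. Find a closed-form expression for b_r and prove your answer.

b_r = 2^(r + 2) + 6·7^(r - 1)

Computing the first terms: b_1 = 14, b_2 = 58, b_3 = 326. This suggests b_r = 2^(r + 2) + 6·7^(r - 1).
Base case (r = 1): the formula gives 14 = 14 = b_1.
Suppose the result is true for r = m, so b_m = 2^(m + 2) + 6·7^(m - 1).
Then b_{m+1} = 7·b_m - 20·2^m = 7·(2^(m + 2) + 6·7^(m - 1)) - 20·2^m = 2^(m + 3) + 6·7^m = 2^((m+1) + 2) + 6·7^((m+1) - 1),
which is the claimed formula at r = m+1.
By induction, the statement is established for all r ≥ 1.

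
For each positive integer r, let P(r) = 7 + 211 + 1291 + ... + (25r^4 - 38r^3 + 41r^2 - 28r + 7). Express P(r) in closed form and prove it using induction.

We claim P(r) = r(5r^4 + 3r^3 + 3r^2 - 3r - 1) for all r ≥ 1.
Base step (r = 1): P(1) = 7, and the closed form gives 7. They agree.
Inductive step: assume the claim holds for r = j, so P(j) = j(5j^4 + 3j^3 + 3j^2 - 3j - 1).
Then P(j+1) = P(j) + (25j^4 + 62j^3 + 77j^2 + 40j + 7) = (j(5j^4 + 3j^3 + 3j^2 - 3j - 1)) + (25j^4 + 62j^3 + 77j^2 + 40j + 7).
Simplifying, P(j+1) = (j + 1)(5j^4 + 23j^3 + 42j^2 + 32j + 7) = (j+1)(5(j+1)^4 + 3(j+1)^3 + 3(j+1)^2 - 3(j+1) - 1),
which is the closed form with r = j+1.
This completes the induction.

P(r) = r(5r^4 + 3r^3 + 3r^2 - 3r - 1)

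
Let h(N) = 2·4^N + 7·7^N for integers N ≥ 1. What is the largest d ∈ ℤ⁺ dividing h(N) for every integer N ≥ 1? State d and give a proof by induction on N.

Computing the first values: h(1) = 57 and h(2) = 375; gcd(57, 375) = 3, so d ≤ 3.
We prove 3 | 2·4^N + 7·7^N for all N ≥ 1 by induction on N.
Base case (N = 1): h(1) = 57 = 3·(19), so 3 | h(1).
For the inductive step, assume it holds for an arbitrary m ≥ 1, i.e. 3 | h(m). Then
h(m+1) − 7·h(m) = (2·4^(m+1) + 7·7^(m+1)) − 7·(2·4^m + 7·7^m) = (2)·4^m·(4 − 7) = (-6)·4^m. Since 3 | h(m) by the inductive hypothesis, 3 | 7·h(m); and 3 | -6 since -6 = 3·-2. Therefore 3 | h(m+1).
By the principle of mathematical induction, the result holds for all N ≥ 1.
Therefore the largest such d is 3.

d = 3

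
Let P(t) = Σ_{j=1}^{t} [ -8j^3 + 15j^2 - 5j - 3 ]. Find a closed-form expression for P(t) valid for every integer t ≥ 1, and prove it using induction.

We claim P(t) = -t(2t^3 - t^2 - 3t + 3) for all t ≥ 1.
When t = 1: P(1) = -1, and the closed form gives -1. They agree.
Inductive step: suppose the statement holds for some j ≥ 1, so P(j) = j(-2j^3 + j^2 + 3j - 3).
Then P(j+1) = P(j) + (-8j^3 - 9j^2 + j - 1) = (j(-2j^3 + j^2 + 3j - 3)) + (-8j^3 - 9j^2 + j - 1).
Simplifying, P(j+1) = -(j + 1)(2j^3 + 5j^2 + j + 1) = -(j+1)(2(j+1)^3 - (j+1)^2 - 3(j+1) + 3),
which is the closed form with t = j+1.
By induction, the statement is established for all t ≥ 1.

P(t) = -t(2t^3 - t^2 - 3t + 3)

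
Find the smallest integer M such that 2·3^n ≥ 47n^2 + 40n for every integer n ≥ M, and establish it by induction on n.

M = 7

At n = 6: 1458 < 1932, so the inequality fails and M ≥ 7. We prove 2·3^n ≥ 47n^2 + 40n for all n ≥ 7.
Base case (n = 7): 2·3^n = 4374 and 47n^2 + 40n = 2583, so 4374 ≥ 2583.
For the inductive step, assume it holds for an arbitrary r ≥ 7, so 2·3^r ≥ 47r^2 + 40r.
Then 2·3^(r + 1) = 3·(2·3^r) ≥ 3·(47r^2 + 40r).
Also, for r ≥ 7 we have 3·(47r^2 + 40r) ≥ 47(r+1)^2 + 40(r+1), since 3·(47r^2 + 40r) − (47(r+1)^2 + 40(r+1)) = 94r^2 - 14r - 87, which is nonnegative for all r ≥ 7.
Combining, 2·3^(r + 1) ≥ 47(r+1)^2 + 40(r+1).
By induction, the statement is established for all n ≥ 7.
Hence the smallest such M is 7.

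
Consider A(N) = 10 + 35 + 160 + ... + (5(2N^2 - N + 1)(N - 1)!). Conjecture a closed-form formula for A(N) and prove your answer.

A(N) = (10N + 5)N! - 5

We claim A(N) = (10N + 5)N! - 5 for all N ≥ 1.
Base step (N = 1): A(1) = 10, and the closed form gives 10. They agree.
Inductive step: suppose the statement holds for some j ≥ 1, so A(j) = (10j + 5)j! - 5.
Then A(j+1) = A(j) + (5(2j^2 + 3j + 2)j!) = ((10j + 5)j! - 5) + (5(2j^2 + 3j + 2)j!).
Simplifying, A(j+1) = (10(j+1) + 5)(j+1)! - 5,
which is the closed form with N = j+1.
By induction, the statement is established for all N ≥ 1.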